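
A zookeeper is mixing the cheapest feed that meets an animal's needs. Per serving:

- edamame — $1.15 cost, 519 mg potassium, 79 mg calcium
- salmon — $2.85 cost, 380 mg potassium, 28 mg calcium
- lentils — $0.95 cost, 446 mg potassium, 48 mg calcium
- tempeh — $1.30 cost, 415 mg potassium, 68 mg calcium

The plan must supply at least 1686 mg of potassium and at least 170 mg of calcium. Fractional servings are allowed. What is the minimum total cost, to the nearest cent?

$3.59

A basic optimal solution has at most two foods positive. Try each food alone and each pair with both targets met exactly.
edamame only: max(1686/519, 170/79) = 3.249 servings → $3.74.
salmon only: max(1686/380, 170/28) = 6.071 servings → $17.30.
lentils only: max(1686/446, 170/48) = 3.78 servings → $3.59.
tempeh only: max(1686/415, 170/68) = 4.063 servings → $5.28.
edamame + salmon with both tight: 1.123 servings and 2.903 servings → $9.57.
edamame + lentils with both targets exact would need a negative amount; discard.
edamame + tempeh with both targets exact would need a negative amount; discard.
salmon + lentils with both tight: 0.888 servings and 3.024 servings → $5.40.
salmon + tempeh with both tight: 3.101 servings and 1.223 servings → $10.43.
lentils + tempeh: intersection lies outside the first quadrant.
So the least-cost plan costs $3.59.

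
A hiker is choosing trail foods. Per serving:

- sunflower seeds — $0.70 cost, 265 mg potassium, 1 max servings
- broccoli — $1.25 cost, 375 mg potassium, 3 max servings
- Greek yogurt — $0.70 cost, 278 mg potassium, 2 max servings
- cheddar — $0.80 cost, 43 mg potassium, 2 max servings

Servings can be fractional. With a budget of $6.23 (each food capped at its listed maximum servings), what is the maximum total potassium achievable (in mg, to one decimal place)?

1966.4 mg

Potassium per dollar: Greek yogurt 397.1, sunflower seeds 378.6, broccoli 300, cheddar 53.75.
Take 2 servings of Greek yogurt: spends $1.40, +556.0 mg potassium (running total 556.0 mg).
Take 1 serving of sunflower seeds: spends $0.70, +265.0 mg potassium (running total 821.0 mg).
Take 3 servings of broccoli: spends $3.75, +1125.0 mg potassium (running total 1946.0 mg).
Take 0.475 servings of cheddar: spends $0.38, +20.4 mg potassium (running total 1966.4 mg).
Filling greedily by potassium-per-dollar is optimal for one linear limit, giving 1966.4 mg.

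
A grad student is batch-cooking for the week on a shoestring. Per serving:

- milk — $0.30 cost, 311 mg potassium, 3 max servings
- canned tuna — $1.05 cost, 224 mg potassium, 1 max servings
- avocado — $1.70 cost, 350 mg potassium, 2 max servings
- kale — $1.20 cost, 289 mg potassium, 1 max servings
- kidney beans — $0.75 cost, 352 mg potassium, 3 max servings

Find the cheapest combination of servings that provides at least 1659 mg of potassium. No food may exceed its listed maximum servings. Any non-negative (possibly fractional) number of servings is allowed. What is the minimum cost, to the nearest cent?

Cost per mg of potassium: milk $0.0010, kidney beans $0.0021, kale $0.0042, canned tuna $0.0047, avocado $0.0049.
Take 3 servings of milk: +933.0 mg potassium for $0.90 (total $0.90, still need 726.0 mg).
Take 2.062 servings of kidney beans: +726.0 mg potassium for $1.55 (total $2.45, still need 0.0 mg).
Greedy by cheapest-per-mg is optimal for a single linear constraint, so the minimum cost is $2.45.

$2.45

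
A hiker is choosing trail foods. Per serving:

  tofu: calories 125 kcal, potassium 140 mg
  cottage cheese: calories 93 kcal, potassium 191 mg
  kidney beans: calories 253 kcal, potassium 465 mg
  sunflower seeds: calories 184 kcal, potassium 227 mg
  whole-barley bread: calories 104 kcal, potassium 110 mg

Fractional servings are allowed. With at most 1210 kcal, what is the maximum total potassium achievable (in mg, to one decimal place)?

2485.1 mg

Potassium per kcal: cottage cheese 2.054, kidney beans 1.838, sunflower seeds 1.234, tofu 1.12, whole-barley bread 1.058.
With no serving limits, spend the whole calories allowance on cottage cheese: 1210 kcal / 93 kcal × 191 mg = 2485.1 mg.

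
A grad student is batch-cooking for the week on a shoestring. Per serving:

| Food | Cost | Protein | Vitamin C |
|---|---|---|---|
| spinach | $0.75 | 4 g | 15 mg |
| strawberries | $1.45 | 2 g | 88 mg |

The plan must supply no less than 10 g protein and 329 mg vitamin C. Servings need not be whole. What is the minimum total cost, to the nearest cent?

$5.77

At the optimum either one food covers both requirements or two foods hit both targets exactly; no other combination can be cheaper.
spinach only: max(10/4, 329/15) = 21.93 servings → $16.45.
strawberries only: max(10/2, 329/88) = 5 servings → $7.25.
spinach + strawberries with both tight: 0.6894 servings and 3.621 servings → $5.77.
So the least-cost plan costs $5.77.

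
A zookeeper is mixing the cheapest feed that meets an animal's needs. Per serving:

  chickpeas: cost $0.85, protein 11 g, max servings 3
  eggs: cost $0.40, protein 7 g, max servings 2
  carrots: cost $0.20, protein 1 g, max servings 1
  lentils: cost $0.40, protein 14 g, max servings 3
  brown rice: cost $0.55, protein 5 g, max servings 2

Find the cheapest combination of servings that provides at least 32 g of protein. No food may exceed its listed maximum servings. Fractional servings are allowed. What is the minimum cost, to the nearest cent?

$0.91

Cost per g of protein: lentils $0.0286, eggs $0.0571, chickpeas $0.0773, brown rice $0.1100, carrots $0.2000.
Take 2.286 servings of lentils: +32.0 g protein for $0.91 (total $0.91, still need 0.0 g).
Filling from the cheapest source first is optimal under one linear minimum: $0.91.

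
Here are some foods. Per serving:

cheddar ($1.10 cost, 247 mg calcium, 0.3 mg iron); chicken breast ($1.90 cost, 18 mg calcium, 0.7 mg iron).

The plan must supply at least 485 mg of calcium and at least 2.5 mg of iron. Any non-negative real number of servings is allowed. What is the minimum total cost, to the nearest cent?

$7.29

Check every corner: each single food scaled to meet both minima, and each pair solved so both constraints bind.
cheddar only: max(485/247, 2.5/0.3) = 8.333 servings → $9.17.
chicken breast only: max(485/18, 2.5/0.7) = 26.94 servings → $51.19.
cheddar + chicken breast with both tight: 1.758 servings and 2.818 servings → $7.29.
Cheapest feasible corner: $7.29.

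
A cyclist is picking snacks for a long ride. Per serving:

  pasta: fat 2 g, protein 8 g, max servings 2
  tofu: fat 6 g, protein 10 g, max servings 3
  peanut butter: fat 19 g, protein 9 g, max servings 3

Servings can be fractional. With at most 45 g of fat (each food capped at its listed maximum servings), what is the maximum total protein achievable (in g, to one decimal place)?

Protein per g fat: pasta 4, tofu 1.667, peanut butter 0.4737.
Take 2 servings of pasta: uses 4 g fat, +16.0 g protein (running total 16.0 g).
Take 3 servings of tofu: uses 18 g fat, +30.0 g protein (running total 46.0 g).
Take 1.211 servings of peanut butter: uses 23 g fat, +10.9 g protein (running total 56.9 g).
Filling greedily by protein-per-g fat is optimal for one linear limit, giving 56.9 g.

56.9 g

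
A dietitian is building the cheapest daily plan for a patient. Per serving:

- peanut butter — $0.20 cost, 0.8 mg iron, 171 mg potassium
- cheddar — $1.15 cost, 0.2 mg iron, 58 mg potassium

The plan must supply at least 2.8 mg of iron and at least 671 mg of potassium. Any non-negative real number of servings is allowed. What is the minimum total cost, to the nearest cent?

$0.78

Two binding constraints pin down two serving amounts, so the optimal mix uses at most two foods. The candidates are each food alone (scaled to the tighter of iron/potassium) and each pair with both constraints tight.
peanut butter only: max(2.8/0.8, 671/171) = 3.924 servings → $0.78.
cheddar only: max(2.8/0.2, 671/58) = 14 servings → $16.10.
peanut butter + cheddar with both tight: 2.311 servings and 4.754 servings → $5.93.
The minimum over all feasible corners is $0.78.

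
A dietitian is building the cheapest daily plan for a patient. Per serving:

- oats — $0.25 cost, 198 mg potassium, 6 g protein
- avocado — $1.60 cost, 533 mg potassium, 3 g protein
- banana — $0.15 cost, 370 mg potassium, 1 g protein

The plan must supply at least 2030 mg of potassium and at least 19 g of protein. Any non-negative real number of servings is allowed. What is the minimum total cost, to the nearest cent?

$1.24

Minimising a linear cost over {potassium ≥ 2030, protein ≥ 19, servings ≥ 0} — the optimum is at a vertex, using one or two foods.
oats only: max(2030/198, 19/6) = 10.25 servings → $2.56.
avocado only: max(2030/533, 19/3) = 6.333 servings → $10.13.
banana only: max(2030/370, 19/1) = 19 servings → $2.85.
oats + avocado with both tight: 1.55 servings and 3.233 servings → $5.56.
oats + banana with both tight: 2.473 servings and 4.163 servings → $1.24.
avocado + banana with both targets exact would need a negative amount; discard.
The minimum over all feasible corners is $1.24.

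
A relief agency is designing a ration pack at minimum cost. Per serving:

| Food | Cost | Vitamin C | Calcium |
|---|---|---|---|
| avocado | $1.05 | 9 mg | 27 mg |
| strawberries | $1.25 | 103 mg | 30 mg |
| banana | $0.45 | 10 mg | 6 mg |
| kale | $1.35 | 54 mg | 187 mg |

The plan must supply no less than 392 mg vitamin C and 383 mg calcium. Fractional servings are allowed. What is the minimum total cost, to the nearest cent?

$5.85

At the optimum either one food covers both requirements or two foods hit both targets exactly; no other combination can be cheaper.
avocado only: max(392/9, 383/27) = 43.56 servings → $45.73.
strawberries only: max(392/103, 383/30) = 12.77 servings → $15.96.
banana only: max(392/10, 383/6) = 63.83 servings → $28.73.
kale only: max(392/54, 383/187) = 7.259 servings → $9.80.
avocado + strawberries with both tight: 11.03 servings and 2.842 servings → $15.13.
avocado + banana with both tight: 6.843 servings and 33.04 servings → $22.05.
avocado + kale: intersection lies outside the first quadrant.
strawberries + banana with both targets exact would need a negative amount; discard.
strawberries + kale with both tight: 2.983 servings and 1.57 servings → $5.85.
banana + kale with both tight: 34.04 servings and 0.956 servings → $16.61.
Cheapest feasible corner: $5.85.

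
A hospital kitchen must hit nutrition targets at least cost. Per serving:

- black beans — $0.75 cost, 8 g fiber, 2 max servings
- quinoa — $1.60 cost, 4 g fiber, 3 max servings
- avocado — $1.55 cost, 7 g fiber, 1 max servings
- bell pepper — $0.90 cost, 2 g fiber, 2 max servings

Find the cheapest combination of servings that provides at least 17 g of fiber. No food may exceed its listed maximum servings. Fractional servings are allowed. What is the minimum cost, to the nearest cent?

Cost per g of fiber: black beans $0.0938, avocado $0.2214, quinoa $0.4000, bell pepper $0.4500.
Take 2 servings of black beans: +16.0 g fiber for $1.50 (total $1.50, still need 1.0 g).
Take 0.1429 servings of avocado: +1.0 g fiber for $0.22 (total $1.72, still need 0.0 g).
Greedy by cheapest-per-g is optimal for a single linear constraint, so the minimum cost is $1.72.

$1.72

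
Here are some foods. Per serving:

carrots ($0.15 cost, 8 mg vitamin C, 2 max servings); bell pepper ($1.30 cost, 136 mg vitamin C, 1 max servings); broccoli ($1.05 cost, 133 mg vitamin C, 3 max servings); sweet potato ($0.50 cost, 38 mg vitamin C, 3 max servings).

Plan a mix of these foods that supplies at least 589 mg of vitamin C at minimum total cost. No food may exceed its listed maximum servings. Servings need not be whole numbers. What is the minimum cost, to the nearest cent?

Cost per mg of vitamin C: broccoli $0.0079, bell pepper $0.0096, sweet potato $0.0132, carrots $0.0187.
Take 3 servings of broccoli: +399.0 mg vitamin C for $3.15 (total $3.15, still need 190.0 mg).
Take 1 serving of bell pepper: +136.0 mg vitamin C for $1.30 (total $4.45, still need 54.0 mg).
Take 1.421 servings of sweet potato: +54.0 mg vitamin C for $0.71 (total $5.16, still need 0.0 mg).
Filling from the cheapest source first is optimal under one linear minimum: $5.16.

$5.16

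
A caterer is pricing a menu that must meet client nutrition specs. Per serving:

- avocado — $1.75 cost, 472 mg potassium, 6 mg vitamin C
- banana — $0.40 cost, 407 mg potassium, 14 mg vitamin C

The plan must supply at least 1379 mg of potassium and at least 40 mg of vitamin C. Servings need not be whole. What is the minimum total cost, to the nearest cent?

$1.36

A basic optimal solution has at most two foods positive. Try each food alone and each pair with both targets met exactly.
avocado only: max(1379/472, 40/6) = 6.667 servings → $11.67.
banana only: max(1379/407, 40/14) = 3.388 servings → $1.36.
avocado + banana with both tight: 0.7264 servings and 2.546 servings → $2.29.
So the least-cost plan costs $1.36.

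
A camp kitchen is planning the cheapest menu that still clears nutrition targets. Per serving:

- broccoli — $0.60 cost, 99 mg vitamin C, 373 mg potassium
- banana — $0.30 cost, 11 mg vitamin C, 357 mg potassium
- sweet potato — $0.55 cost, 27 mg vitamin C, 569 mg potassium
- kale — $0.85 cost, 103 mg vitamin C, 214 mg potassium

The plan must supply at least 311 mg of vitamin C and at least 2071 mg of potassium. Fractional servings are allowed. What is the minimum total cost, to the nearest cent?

Check every corner: each single food scaled to meet both minima, and each pair solved so both constraints bind.
broccoli only: max(311/99, 2071/373) = 5.552 servings → $3.33.
banana only: max(311/11, 2071/357) = 28.27 servings → $8.48.
sweet potato only: max(311/27, 2071/569) = 11.52 servings → $6.34.
kale only: max(311/103, 2071/214) = 9.678 servings → $8.23.
broccoli + banana with both tight: 2.825 servings and 2.85 servings → $2.55.
broccoli + sweet potato with both tight: 2.617 servings and 1.924 servings → $2.63.
broccoli + kale: intersection lies outside the first quadrant.
banana + sweet potato with both targets exact would need a negative amount; discard.
banana + kale with both tight: 4.264 servings and 2.564 servings → $3.46.
sweet potato + kale with both tight: 2.778 servings and 2.291 servings → $3.48.
So the least-cost plan costs $2.55.

$2.55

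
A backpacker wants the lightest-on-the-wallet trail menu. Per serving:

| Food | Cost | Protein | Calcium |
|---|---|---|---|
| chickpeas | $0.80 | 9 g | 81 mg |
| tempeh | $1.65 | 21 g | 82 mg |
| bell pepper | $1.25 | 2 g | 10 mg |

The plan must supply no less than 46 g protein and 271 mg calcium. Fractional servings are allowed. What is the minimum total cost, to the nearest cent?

$3.80

chickpeas only: max(46/9, 271/81) = 5.111 servings → $4.09.
tempeh only: max(46/21, 271/82) = 3.305 servings → $5.45.
bell pepper only: max(46/2, 271/10) = 27.1 servings → $33.88.
chickpeas + tempeh with both tight: 1.993 servings and 1.336 servings → $3.80.
chickpeas + bell pepper with both tight: 1.139 servings and 17.88 servings → $23.25.
tempeh + bell pepper: the both-tight solution has a negative serving — not a feasible corner.
Cheapest feasible corner: $3.80.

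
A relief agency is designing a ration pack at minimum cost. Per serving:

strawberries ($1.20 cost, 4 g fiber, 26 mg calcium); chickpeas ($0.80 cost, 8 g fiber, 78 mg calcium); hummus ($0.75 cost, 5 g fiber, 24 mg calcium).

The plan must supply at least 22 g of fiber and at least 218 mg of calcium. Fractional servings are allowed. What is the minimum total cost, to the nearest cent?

strawberries only: max(22/4, 218/26) = 8.385 servings → $10.06.
chickpeas only: max(22/8, 218/78) = 2.795 servings → $2.24.
hummus only: max(22/5, 218/24) = 9.083 servings → $6.81.
strawberries + chickpeas: intersection lies outside the first quadrant.
strawberries + hummus: the both-tight solution has a negative serving — not a feasible corner.
chickpeas + hummus with both targets exact would need a negative amount; discard.
The minimum over all feasible corners is $2.24.

$2.24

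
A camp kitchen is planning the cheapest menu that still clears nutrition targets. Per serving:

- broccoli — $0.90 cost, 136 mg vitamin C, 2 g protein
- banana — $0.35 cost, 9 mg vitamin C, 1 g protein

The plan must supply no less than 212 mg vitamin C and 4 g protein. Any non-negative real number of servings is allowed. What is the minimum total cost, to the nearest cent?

$1.70

Two binding constraints pin down two serving amounts, so the optimal mix uses at most two foods. The candidates are each food alone (scaled to the tighter of vitamin C/protein) and each pair with both constraints tight.
broccoli only: max(212/136, 4/2) = 2 servings → $1.80.
banana only: max(212/9, 4/1) = 23.56 servings → $8.24.
broccoli + banana with both tight: 1.492 servings and 1.017 servings → $1.70.
So the least-cost plan costs $1.70.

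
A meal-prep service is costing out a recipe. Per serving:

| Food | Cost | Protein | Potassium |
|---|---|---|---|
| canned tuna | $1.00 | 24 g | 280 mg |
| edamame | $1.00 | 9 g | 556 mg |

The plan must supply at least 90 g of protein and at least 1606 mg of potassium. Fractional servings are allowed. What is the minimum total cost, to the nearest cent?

$4.52

For a min-cost LP with two ≥-constraints, a basic feasible solution has at most two positive variables.
canned tuna only: max(90/24, 1606/280) = 5.736 servings → $5.74.
edamame only: max(90/9, 1606/556) = 10 servings → $10.00.
canned tuna + edamame with both tight: 3.288 servings and 1.233 servings → $4.52.
Cheapest feasible corner: $4.52.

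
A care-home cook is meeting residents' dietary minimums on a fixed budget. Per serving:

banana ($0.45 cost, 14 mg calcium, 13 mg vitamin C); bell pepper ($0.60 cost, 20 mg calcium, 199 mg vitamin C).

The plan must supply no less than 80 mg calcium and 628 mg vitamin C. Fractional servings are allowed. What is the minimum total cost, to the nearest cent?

The cheapest plan sits at a corner of the feasible region — with two constraints it uses at most two foods.
banana only: max(80/14, 628/13) = 48.31 servings → $21.74.
bell pepper only: max(80/20, 628/199) = 4 servings → $2.40.
banana + bell pepper with both tight: 1.33 servings and 3.069 servings → $2.44.
The minimum over all feasible corners is $2.40.

$2.40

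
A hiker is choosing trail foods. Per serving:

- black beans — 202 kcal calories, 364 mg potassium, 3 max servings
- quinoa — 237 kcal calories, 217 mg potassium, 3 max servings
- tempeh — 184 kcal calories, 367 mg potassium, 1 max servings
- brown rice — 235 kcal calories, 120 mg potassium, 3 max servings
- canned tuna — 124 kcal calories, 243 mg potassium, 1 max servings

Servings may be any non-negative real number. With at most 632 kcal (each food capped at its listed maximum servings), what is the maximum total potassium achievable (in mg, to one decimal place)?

1193.8 mg

Potassium per kcal: tempeh 1.995, canned tuna 1.96, black beans 1.802, quinoa 0.9156, brown rice 0.5106.
Take 1 serving of tempeh: uses 184 kcal, +367.0 mg potassium (running total 367.0 mg).
Take 1 serving of canned tuna: uses 124 kcal, +243.0 mg potassium (running total 610.0 mg).
Take 1.604 servings of black beans: uses 324 kcal, +583.8 mg potassium (running total 1193.8 mg).
Filling greedily by potassium-per-kcal is optimal for one linear limit, giving 1193.8 mg.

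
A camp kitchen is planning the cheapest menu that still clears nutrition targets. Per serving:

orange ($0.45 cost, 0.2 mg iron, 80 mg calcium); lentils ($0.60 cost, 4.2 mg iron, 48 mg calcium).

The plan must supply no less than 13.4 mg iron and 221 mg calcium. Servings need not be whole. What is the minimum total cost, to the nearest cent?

Check every corner: each single food scaled to meet both minima, and each pair solved so both constraints bind.
orange only: max(13.4/0.2, 221/80) = 67 servings → $30.15.
lentils only: max(13.4/4.2, 221/48) = 4.604 servings → $2.76.
orange + lentils with both tight: 0.8732 servings and 3.149 servings → $2.28.
The minimum over all feasible corners is $2.28.

$2.28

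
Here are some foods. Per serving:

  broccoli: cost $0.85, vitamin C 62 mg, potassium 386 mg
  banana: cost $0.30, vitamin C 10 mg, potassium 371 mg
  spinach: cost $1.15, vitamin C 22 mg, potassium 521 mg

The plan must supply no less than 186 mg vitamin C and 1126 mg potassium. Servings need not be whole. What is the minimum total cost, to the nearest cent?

$2.55

For a min-cost LP with two ≥-constraints, a basic feasible solution has at most two positive variables.
broccoli only: max(186/62, 1126/386) = 3 servings → $2.55.
banana only: max(186/10, 1126/371) = 18.6 servings → $5.58.
spinach only: max(186/22, 1126/521) = 8.455 servings → $9.72.
broccoli + banana: intersection lies outside the first quadrant.
broccoli + spinach: the both-tight solution has a negative serving — not a feasible corner.
banana + spinach: intersection lies outside the first quadrant.
The minimum over all feasible corners is $2.55.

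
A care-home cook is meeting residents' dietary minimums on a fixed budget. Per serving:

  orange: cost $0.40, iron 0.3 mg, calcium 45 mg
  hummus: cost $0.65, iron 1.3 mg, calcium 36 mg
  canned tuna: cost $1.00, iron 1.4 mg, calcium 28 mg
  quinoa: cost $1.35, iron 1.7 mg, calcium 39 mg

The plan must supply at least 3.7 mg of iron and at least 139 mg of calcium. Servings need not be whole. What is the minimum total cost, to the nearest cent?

At the optimum either one food covers both requirements or two foods hit both targets exactly; no other combination can be cheaper.
orange only: max(3.7/0.3, 139/45) = 12.33 servings → $4.93.
hummus only: max(3.7/1.3, 139/36) = 3.861 servings → $2.51.
canned tuna only: max(3.7/1.4, 139/28) = 4.964 servings → $4.96.
quinoa only: max(3.7/1.7, 139/39) = 3.564 servings → $4.81.
orange + hummus with both tight: 0.9958 servings and 2.616 servings → $2.10.
orange + canned tuna with both tight: 1.667 servings and 2.286 servings → $2.95.
orange + quinoa with both tight: 1.42 servings and 1.926 servings → $3.17.
hummus + canned tuna: intersection lies outside the first quadrant.
hummus + quinoa: the both-tight solution has a negative serving — not a feasible corner.
canned tuna + quinoa: intersection lies outside the first quadrant.
The minimum over all feasible corners is $2.10.

$2.10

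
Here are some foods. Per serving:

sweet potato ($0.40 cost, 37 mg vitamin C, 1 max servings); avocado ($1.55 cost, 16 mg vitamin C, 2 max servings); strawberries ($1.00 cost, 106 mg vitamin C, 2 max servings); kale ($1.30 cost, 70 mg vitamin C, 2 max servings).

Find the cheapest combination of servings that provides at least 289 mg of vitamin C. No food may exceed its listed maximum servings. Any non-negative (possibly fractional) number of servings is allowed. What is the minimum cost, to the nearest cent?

Cost per mg of vitamin C: strawberries $0.0094, sweet potato $0.0108, kale $0.0186, avocado $0.0969.
Take 2 servings of strawberries: +212.0 mg vitamin C for $2.00 (total $2.00, still need 77.0 mg).
Take 1 serving of sweet potato: +37.0 mg vitamin C for $0.40 (total $2.40, still need 40.0 mg).
Take 0.5714 servings of kale: +40.0 mg vitamin C for $0.74 (total $3.14, still need 0.0 mg).
Greedy by cheapest-per-mg is optimal for a single linear constraint, so the minimum cost is $3.14.

$3.14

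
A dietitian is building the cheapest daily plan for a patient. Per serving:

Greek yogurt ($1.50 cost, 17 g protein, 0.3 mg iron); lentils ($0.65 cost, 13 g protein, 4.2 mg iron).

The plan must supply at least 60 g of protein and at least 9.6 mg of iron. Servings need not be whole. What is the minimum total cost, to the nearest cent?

Compare the cost at each extreme point of the feasible region.
Greek yogurt only: max(60/17, 9.6/0.3) = 32 servings → $48.00.
lentils only: max(60/13, 9.6/4.2) = 4.615 servings → $3.00.
Greek yogurt + lentils with both tight: 1.884 servings and 2.151 servings → $4.22.
Cheapest feasible corner: $3.00.

$3.00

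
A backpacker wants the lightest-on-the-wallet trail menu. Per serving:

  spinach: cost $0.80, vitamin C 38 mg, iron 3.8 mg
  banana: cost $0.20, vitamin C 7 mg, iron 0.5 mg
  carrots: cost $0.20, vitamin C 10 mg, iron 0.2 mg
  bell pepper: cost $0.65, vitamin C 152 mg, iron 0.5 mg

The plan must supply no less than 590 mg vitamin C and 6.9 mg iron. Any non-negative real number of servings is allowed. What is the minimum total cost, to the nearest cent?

$3.38

Compare the cost at each extreme point of the feasible region.
spinach only: max(590/38, 6.9/3.8) = 15.53 servings → $12.42.
banana only: max(590/7, 6.9/0.5) = 84.29 servings → $16.86.
carrots only: max(590/10, 6.9/0.2) = 59 servings → $11.80.
bell pepper only: max(590/152, 6.9/0.5) = 13.8 servings → $8.97.
spinach + banana: the both-tight solution has a negative serving — not a feasible corner.
spinach + carrots: the both-tight solution has a negative serving — not a feasible corner.
spinach + bell pepper with both tight: 1.349 servings and 3.544 servings → $3.38.
banana + carrots: the both-tight solution has a negative serving — not a feasible corner.
banana + bell pepper with both tight: 10.4 servings and 3.403 servings → $4.29.
carrots + bell pepper with both tight: 29.68 servings and 1.929 servings → $7.19.
So the least-cost plan costs $3.38.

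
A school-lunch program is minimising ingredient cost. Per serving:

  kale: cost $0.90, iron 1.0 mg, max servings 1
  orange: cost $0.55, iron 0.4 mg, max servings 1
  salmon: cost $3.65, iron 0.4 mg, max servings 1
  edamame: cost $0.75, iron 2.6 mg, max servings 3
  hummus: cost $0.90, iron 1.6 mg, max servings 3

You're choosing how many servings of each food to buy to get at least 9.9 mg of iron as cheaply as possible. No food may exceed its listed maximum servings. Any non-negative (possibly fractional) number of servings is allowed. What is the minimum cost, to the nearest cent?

Cost per mg of iron: edamame $0.2885, hummus $0.5625, kale $0.9000, orange $1.3750, salmon $9.1250.
Take 3 servings of edamame: +7.8 mg iron for $2.25 (total $2.25, still need 2.1 mg).
Take 1.312 servings of hummus: +2.1 mg iron for $1.18 (total $3.43, still need 0.0 mg).
Greedy by cheapest-per-mg is optimal for a single linear constraint, so the minimum cost is $3.43.

$3.43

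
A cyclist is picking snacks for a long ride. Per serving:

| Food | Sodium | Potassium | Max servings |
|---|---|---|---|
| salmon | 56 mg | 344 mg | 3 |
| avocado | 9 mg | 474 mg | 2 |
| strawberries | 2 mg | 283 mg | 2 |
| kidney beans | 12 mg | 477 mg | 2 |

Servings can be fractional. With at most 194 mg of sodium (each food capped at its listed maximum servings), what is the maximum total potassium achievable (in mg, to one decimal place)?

Potassium per mg sodium: strawberries 141.5, avocado 52.67, kidney beans 39.75, salmon 6.143.
Take 2 servings of strawberries: uses 4 mg sodium, +566.0 mg potassium (running total 566.0 mg).
Take 2 servings of avocado: uses 18 mg sodium, +948.0 mg potassium (running total 1514.0 mg).
Take 2 servings of kidney beans: uses 24 mg sodium, +954.0 mg potassium (running total 2468.0 mg).
Take 2.643 servings of salmon: uses 148 mg sodium, +909.1 mg potassium (running total 3377.1 mg).
Filling greedily by potassium-per-mg sodium is optimal for one linear limit, giving 3377.1 mg.

3377.1 mg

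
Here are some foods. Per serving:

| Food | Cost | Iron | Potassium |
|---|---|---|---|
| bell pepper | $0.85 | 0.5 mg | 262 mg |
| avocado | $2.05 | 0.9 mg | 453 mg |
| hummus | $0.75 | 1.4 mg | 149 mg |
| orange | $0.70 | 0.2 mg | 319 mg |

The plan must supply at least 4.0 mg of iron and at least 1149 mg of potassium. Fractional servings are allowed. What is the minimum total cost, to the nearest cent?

$3.58

Two binding constraints pin down two serving amounts, so the optimal mix uses at most two foods. The candidates are each food alone (scaled to the tighter of iron/potassium) and each pair with both constraints tight.
bell pepper only: max(4.0/0.5, 1149/262) = 8 servings → $6.80.
avocado only: max(4.0/0.9, 1149/453) = 4.444 servings → $9.11.
hummus only: max(4.0/1.4, 1149/149) = 7.711 servings → $5.78.
orange only: max(4.0/0.2, 1149/319) = 20 servings → $14.00.
bell pepper + avocado: the both-tight solution has a negative serving — not a feasible corner.
bell pepper + hummus with both tight: 3.464 servings and 1.62 servings → $4.16.
bell pepper + orange with both targets exact would need a negative amount; discard.
avocado + hummus with both tight: 2.025 servings and 1.555 servings → $5.32.
avocado + orange with both targets exact would need a negative amount; discard.
hummus + orange with both tight: 2.51 servings and 2.429 servings → $3.58.
Cheapest feasible corner: $3.58.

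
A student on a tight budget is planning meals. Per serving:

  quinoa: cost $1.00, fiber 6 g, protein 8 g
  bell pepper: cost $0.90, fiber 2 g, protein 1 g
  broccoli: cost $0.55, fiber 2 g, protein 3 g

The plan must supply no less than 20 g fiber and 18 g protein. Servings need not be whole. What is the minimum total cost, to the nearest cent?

$3.33

At the optimum either one food covers both requirements or two foods hit both targets exactly; no other combination can be cheaper.
quinoa only: max(20/6, 18/8) = 3.333 servings → $3.33.
bell pepper only: max(20/2, 18/1) = 18 servings → $16.20.
broccoli only: max(20/2, 18/3) = 10 servings → $5.50.
quinoa + bell pepper with both tight: 1.6 servings and 5.2 servings → $6.28.
quinoa + broccoli with both targets exact would need a negative amount; discard.
bell pepper + broccoli with both tight: 6 servings and 4 servings → $7.60.
The minimum over all feasible corners is $3.33.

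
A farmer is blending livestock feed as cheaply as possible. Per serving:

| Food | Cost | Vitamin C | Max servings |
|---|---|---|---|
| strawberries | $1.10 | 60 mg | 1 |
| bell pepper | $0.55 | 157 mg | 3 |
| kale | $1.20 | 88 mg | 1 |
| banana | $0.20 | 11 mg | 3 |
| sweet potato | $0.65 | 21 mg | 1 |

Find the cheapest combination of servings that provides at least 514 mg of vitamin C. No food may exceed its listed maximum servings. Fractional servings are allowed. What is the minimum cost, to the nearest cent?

$2.24

Cost per mg of vitamin C: bell pepper $0.0035, kale $0.0136, banana $0.0182, strawberries $0.0183, sweet potato $0.0310.
Take 3 servings of bell pepper: +471.0 mg vitamin C for $1.65 (total $1.65, still need 43.0 mg).
Take 0.4886 servings of kale: +43.0 mg vitamin C for $0.59 (total $2.24, still need 0.0 mg).
Greedy by cheapest-per-mg is optimal for a single linear constraint, so the minimum cost is $2.24.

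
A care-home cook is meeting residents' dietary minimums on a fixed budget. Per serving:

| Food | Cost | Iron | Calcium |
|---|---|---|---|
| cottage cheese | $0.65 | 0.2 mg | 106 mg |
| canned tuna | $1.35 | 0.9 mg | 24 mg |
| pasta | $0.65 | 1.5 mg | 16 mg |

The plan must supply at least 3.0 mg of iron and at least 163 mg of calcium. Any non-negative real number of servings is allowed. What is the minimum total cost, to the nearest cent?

$2.01

Check every corner: each single food scaled to meet both minima, and each pair solved so both constraints bind.
cottage cheese only: max(3.0/0.2, 163/106) = 15 servings → $9.75.
canned tuna only: max(3.0/0.9, 163/24) = 6.792 servings → $9.17.
pasta only: max(3.0/1.5, 163/16) = 10.19 servings → $6.62.
cottage cheese + canned tuna with both tight: 0.8245 servings and 3.15 servings → $4.79.
cottage cheese + pasta with both tight: 1.261 servings and 1.832 servings → $2.01.
canned tuna + pasta: intersection lies outside the first quadrant.
The minimum over all feasible corners is $2.01.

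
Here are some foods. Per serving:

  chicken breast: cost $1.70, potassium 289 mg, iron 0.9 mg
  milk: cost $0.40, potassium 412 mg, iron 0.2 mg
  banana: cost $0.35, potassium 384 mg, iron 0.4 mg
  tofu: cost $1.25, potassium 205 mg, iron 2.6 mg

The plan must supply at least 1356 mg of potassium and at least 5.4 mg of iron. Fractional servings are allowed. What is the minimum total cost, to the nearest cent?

The cheapest plan sits at a corner of the feasible region — with two constraints it uses at most two foods.
chicken breast only: max(1356/289, 5.4/0.9) = 6 servings → $10.20.
milk only: max(1356/412, 5.4/0.2) = 27 servings → $10.80.
banana only: max(1356/384, 5.4/0.4) = 13.5 servings → $4.72.
tofu only: max(1356/205, 5.4/2.6) = 6.615 servings → $8.27.
chicken breast + milk: intersection lies outside the first quadrant.
chicken breast + banana with both targets exact would need a negative amount; discard.
chicken breast + tofu with both tight: 4.266 servings and 0.6001 servings → $8.00.
milk + banana: intersection lies outside the first quadrant.
milk + tofu with both tight: 2.348 servings and 1.896 servings → $3.31.
banana + tofu with both tight: 2.639 servings and 1.671 servings → $3.01.
Cheapest feasible corner: $3.01.

$3.01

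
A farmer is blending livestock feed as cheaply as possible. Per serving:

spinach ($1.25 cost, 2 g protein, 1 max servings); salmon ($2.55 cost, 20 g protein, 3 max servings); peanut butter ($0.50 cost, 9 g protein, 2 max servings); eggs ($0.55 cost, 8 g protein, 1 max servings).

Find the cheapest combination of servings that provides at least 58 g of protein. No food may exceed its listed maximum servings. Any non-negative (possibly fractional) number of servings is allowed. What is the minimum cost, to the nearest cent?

Cost per g of protein: peanut butter $0.0556, eggs $0.0688, salmon $0.1275, spinach $0.6250.
Take 2 servings of peanut butter: +18.0 g protein for $1.00 (total $1.00, still need 40.0 g).
Take 1 serving of eggs: +8.0 g protein for $0.55 (total $1.55, still need 32.0 g).
Take 1.6 servings of salmon: +32.0 g protein for $4.08 (total $5.63, still need 0.0 g).
Filling from the cheapest source first is optimal under one linear minimum: $5.63.

$5.63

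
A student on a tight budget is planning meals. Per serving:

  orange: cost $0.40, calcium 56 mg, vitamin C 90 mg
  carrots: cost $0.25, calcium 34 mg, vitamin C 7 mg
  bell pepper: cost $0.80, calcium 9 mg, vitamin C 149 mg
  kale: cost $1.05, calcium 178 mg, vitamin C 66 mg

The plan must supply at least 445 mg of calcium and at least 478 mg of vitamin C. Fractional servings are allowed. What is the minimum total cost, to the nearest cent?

A basic optimal solution has at most two foods positive. Try each food alone and each pair with both targets met exactly.
orange only: max(445/56, 478/90) = 7.946 servings → $3.18.
carrots only: max(445/34, 478/7) = 68.29 servings → $17.07.
bell pepper only: max(445/9, 478/149) = 49.44 servings → $39.56.
kale only: max(445/178, 478/66) = 7.242 servings → $7.60.
orange + carrots with both tight: 4.924 servings and 4.978 servings → $3.21.
orange + bell pepper: the both-tight solution has a negative serving — not a feasible corner.
orange + kale with both tight: 4.521 servings and 1.078 servings → $2.94.
carrots + bell pepper with both tight: 12.39 servings and 2.626 servings → $5.20.
carrots + kale with both targets exact would need a negative amount; discard.
bell pepper + kale with both tight: 2.149 servings and 2.391 servings → $4.23.
Cheapest feasible corner: $2.94.

$2.94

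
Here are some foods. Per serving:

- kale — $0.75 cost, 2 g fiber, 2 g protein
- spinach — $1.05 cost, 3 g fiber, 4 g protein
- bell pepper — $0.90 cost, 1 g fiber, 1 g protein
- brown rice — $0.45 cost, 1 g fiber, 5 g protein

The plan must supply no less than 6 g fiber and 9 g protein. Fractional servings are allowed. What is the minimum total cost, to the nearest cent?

Minimising a linear cost over {fiber ≥ 6, protein ≥ 9, servings ≥ 0} — the optimum is at a vertex, using one or two foods.
kale only: max(6/2, 9/2) = 4.5 servings → $3.38.
spinach only: max(6/3, 9/4) = 2.25 servings → $2.36.
bell pepper only: max(6/1, 9/1) = 9 servings → $8.10.
brown rice only: max(6/1, 9/5) = 6 servings → $2.70.
kale + spinach with both targets exact would need a negative amount; discard.
kale + bell pepper (both tight): parallel constraints — no distinct corner.
kale + brown rice with both tight: 2.625 servings and 0.75 servings → $2.31.
spinach + bell pepper with both targets exact would need a negative amount; discard.
spinach + brown rice with both tight: 1.909 servings and 0.2727 servings → $2.13.
bell pepper + brown rice with both tight: 5.25 servings and 0.75 servings → $5.06.
So the least-cost plan costs $2.13.

$2.13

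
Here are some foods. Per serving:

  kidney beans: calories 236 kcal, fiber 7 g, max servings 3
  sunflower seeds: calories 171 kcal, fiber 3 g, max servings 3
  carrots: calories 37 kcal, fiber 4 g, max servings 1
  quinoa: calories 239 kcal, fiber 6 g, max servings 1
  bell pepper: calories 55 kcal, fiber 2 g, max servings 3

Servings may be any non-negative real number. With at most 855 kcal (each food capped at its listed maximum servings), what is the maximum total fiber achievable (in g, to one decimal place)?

Fiber per kcal: carrots 0.1081, bell pepper 0.03636, kidney beans 0.02966, quinoa 0.0251, sunflower seeds 0.01754.
Take 1 serving of carrots: uses 37 kcal, +4.0 g fiber (running total 4.0 g).
Take 3 servings of bell pepper: uses 165 kcal, +6.0 g fiber (running total 10.0 g).
Take 2.767 servings of kidney beans: uses 653 kcal, +19.4 g fiber (running total 29.4 g).
Greedy by best ratio exhausts the calories allowance optimally: 29.4 g.

29.4 g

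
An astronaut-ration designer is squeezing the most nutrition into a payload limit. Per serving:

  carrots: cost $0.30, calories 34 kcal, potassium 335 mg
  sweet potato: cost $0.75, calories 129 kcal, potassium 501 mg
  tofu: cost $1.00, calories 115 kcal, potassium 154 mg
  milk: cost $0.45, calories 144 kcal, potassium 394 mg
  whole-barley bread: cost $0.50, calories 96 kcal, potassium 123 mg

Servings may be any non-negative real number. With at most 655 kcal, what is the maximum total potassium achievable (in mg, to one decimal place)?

Potassium per kcal: carrots 9.853, sweet potato 3.884, milk 2.736, tofu 1.339, whole-barley bread 1.281.
With no serving limits, spend the whole calories allowance on carrots: 655 kcal / 34 kcal × 335 mg = 6453.7 mg.

6453.7 mg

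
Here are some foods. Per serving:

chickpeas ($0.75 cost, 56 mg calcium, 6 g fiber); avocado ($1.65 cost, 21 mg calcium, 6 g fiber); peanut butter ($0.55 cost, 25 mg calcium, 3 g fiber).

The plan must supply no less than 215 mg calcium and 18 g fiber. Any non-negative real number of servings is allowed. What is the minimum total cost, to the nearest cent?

$2.88

Check every corner: each single food scaled to meet both minima, and each pair solved so both constraints bind.
chickpeas only: max(215/56, 18/6) = 3.839 servings → $2.88.
avocado only: max(215/21, 18/6) = 10.24 servings → $16.89.
peanut butter only: max(215/25, 18/3) = 8.6 servings → $4.73.
chickpeas + avocado with both targets exact would need a negative amount; discard.
chickpeas + peanut butter with both targets exact would need a negative amount; discard.
avocado + peanut butter: intersection lies outside the first quadrant.
So the least-cost plan costs $2.88.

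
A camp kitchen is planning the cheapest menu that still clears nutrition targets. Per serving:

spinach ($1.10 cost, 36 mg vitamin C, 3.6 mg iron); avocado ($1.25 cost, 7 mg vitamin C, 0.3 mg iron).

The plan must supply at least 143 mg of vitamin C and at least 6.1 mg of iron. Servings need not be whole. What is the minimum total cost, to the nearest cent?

$4.37

Two binding constraints pin down two serving amounts, so the optimal mix uses at most two foods. The candidates are each food alone (scaled to the tighter of vitamin C/iron) and each pair with both constraints tight.
spinach only: max(143/36, 6.1/3.6) = 3.972 servings → $4.37.
avocado only: max(143/7, 6.1/0.3) = 20.43 servings → $25.54.
spinach + avocado: intersection lies outside the first quadrant.
So the least-cost plan costs $4.37.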